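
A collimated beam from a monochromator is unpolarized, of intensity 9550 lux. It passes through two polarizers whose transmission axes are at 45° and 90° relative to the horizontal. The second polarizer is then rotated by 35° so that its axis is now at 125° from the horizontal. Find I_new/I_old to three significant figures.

I_new/I_old ≈ 0.0603

Before rotation:
Unpolarized light through the first polarizer → I₁ = ½ I₀, now polarized at 45°.
I₂ = I₁ cos²(90° − 45°) = 0.5 I₀ · cos²(45°) = 0.25 I₀.
After rotation:
Unpolarized light through the first polarizer → I₁ = ½ I₀, now polarized at 45°.
I₂ = I₁ cos²(125° − 45°) = 0.5 I₀ · cos²(80°) = 0.01508 I₀.
Ratio = 0.01508 / 0.25 = 0.06031.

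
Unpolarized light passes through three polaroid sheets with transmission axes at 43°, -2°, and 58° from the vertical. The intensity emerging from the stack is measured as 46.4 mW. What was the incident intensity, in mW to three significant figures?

I₀ ≈ 742 mW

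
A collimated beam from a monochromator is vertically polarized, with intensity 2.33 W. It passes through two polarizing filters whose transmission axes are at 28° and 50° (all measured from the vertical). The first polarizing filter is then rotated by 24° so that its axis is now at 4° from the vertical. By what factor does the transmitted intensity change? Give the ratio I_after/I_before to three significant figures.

Before rotation:
I₁ = I₀ cos²(28° − 0°) = I₀ cos²(28°) = 0.7796 I₀.
I₂ = I₁ cos²(50° − 28°) = 0.7796 I₀ · cos²(22°) = 0.6702 I₀.
After rotation:
I₁ = I₀ cos²(4° − 0°) = I₀ cos²(4°) = 0.9951 I₀.
I₂ = I₁ cos²(50° − 4°) = 0.9951 I₀ · cos²(46°) = 0.4802 I₀.
Ratio = 0.4802 / 0.6702 = 0.7165.

I_new/I_old ≈ 0.717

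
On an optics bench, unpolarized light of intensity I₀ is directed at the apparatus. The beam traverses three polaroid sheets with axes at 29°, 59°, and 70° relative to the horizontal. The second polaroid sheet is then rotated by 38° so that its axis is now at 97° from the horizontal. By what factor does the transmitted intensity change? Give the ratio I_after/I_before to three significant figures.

I_new/I_old ≈ 0.154

Before rotation:
Unpolarized light through the first polarizer → I₁ = ½ I₀, now polarized at 29°.
I₂ = I₁ cos²(59° − 29°) = 0.5 I₀ · cos²(30°) = 0.375 I₀.
I₃ = I₂ cos²(70° − 59°) = 0.375 I₀ · cos²(11°) = 0.3613 I₀.
After rotation:
Unpolarized light through the first polarizer → I₁ = ½ I₀, now polarized at 29°.
I₂ = I₁ cos²(97° − 29°) = 0.5 I₀ · cos²(68°) = 0.07017 I₀.
I₃ = I₂ cos²(70° − 97°) = 0.07017 I₀ · cos²(27°) = 0.0557 I₀.
Ratio = 0.0557 / 0.3613 = 0.1542.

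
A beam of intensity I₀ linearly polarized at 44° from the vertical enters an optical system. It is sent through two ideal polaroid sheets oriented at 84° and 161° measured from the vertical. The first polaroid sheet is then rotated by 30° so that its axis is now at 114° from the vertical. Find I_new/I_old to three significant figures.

Before rotation:
I₁ = I₀ cos²(84° − 44°) = I₀ cos²(40°) = 0.5868 I₀.
I₂ = I₁ cos²(161° − 84°) = 0.5868 I₀ · cos²(77°) = 0.0297 I₀.
After rotation:
I₁ = I₀ cos²(114° − 44°) = I₀ cos²(70°) = 0.117 I₀.
I₂ = I₁ cos²(161° − 114°) = 0.117 I₀ · cos²(47°) = 0.05441 I₀.
Ratio = 0.05441 / 0.0297 = 1.832.

I_new/I_old ≈ 1.83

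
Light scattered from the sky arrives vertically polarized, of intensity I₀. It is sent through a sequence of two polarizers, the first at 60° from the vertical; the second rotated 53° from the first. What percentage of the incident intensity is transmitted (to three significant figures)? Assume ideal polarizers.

≈ 9.05%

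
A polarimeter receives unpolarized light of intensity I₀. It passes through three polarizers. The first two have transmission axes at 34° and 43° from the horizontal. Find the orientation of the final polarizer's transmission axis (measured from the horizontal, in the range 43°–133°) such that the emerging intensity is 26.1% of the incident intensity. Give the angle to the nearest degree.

θ ≈ 86°

Unpolarized light through the first polarizer → I₁ = ½ I₀, now polarized at 34°.
I₂ = I₁ cos²(43° − 34°) = 0.5 I₀ · cos²(9°) = 0.4878 I₀.
Need I₃/I₀ = 0.261, so cos²(θ − 43°) = 0.261 / 0.4878 = 0.5351.
θ − 43° = arccos(√0.5351) = 43.0°, giving θ ≈ 43 + 43.0 = 86.0°.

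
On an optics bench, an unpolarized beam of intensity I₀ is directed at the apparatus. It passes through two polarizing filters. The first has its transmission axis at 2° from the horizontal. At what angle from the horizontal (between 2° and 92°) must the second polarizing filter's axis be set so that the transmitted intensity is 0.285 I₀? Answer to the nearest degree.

θ ≈ 43°

Unpolarized light through the first polarizer → I₁ = ½ I₀, now polarized at 2°.
Need I₂/I₀ = 0.285, so cos²(θ − 2°) = 0.285 / 0.5 = 0.57.
θ − 2° = arccos(√0.57) = 41.0°, giving θ ≈ 2 + 41.0 = 43.0°.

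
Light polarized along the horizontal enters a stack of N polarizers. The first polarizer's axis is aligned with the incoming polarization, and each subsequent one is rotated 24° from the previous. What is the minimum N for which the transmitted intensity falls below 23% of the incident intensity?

First polarizer is aligned with the polarization: full transmission.
Each further stage multiplies by cos²(24°) = 0.8346.
After N polarizers: T = 0.8346^(N−1). Require T < 0.23 ⇒ N−1 > ln(0.23)/ln(0.8346) = 8.13, so N−1 ≥ 9 and N = 10.
Check: N=10 gives T = 0.1964 < 0.23; N=9 gives T = 0.2353.

N = 10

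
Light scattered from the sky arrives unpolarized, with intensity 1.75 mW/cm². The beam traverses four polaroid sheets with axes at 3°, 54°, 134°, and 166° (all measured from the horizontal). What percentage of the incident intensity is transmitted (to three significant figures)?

≈ 0.429%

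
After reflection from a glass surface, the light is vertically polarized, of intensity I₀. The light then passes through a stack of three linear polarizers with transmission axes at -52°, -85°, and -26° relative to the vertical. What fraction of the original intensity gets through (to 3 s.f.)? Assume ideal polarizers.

≈ 0.0707 I₀

By Malus's law, I₁ = I₀ cos²(-52° − 0°) = I₀ cos²(52°) = 0.379 I₀.
I₂ = I₁ cos²(-85° + 52°) = 0.379 I₀ · cos²(33°) = 0.2666 I₀.
I₃ = I₂ cos²(-26° + 85°) = 0.2666 I₀ · cos²(59°) = 0.07072 I₀.
Transmitted fraction = 0.07072.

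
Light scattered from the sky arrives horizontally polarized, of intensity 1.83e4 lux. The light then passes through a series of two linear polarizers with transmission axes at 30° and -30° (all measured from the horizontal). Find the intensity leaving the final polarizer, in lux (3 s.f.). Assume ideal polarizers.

I ≈ 3430 lux

By Malus's law, I₁ = 1.83e4 lux · cos²(30°) = 1.373e+04 lux.
I₂ = I₁ · cos²(60°) = 1.373e+04 · 0.25 = 3431 lux.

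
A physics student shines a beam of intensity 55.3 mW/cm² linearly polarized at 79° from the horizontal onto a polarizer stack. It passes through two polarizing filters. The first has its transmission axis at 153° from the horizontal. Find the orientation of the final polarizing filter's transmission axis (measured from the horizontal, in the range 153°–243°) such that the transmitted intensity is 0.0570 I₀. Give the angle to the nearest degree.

θ ≈ 183°

I₁ = I₀ cos²(153° − 79°) = I₀ cos²(74°) = 0.07598 I₀.
Need I₂/I₀ = 0.057, so cos²(θ − 153°) = 0.057 / 0.07598 = 0.7502.
θ − 153° = arccos(√0.7502) = 30.0°, giving θ ≈ 153 + 30.0 = 183.0°.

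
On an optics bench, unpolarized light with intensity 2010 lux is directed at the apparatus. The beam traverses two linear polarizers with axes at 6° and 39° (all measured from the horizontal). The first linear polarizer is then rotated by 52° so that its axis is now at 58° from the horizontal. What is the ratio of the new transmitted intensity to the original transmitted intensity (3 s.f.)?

I_new/I_old ≈ 1.27

Before rotation:
Unpolarized light through the first polarizer → I₁ = ½ I₀, now polarized at 6°.
I₂ = I₁ cos²(39° − 6°) = 0.5 I₀ · cos²(33°) = 0.3517 I₀.
After rotation:
Unpolarized light through the first polarizer → I₁ = ½ I₀, now polarized at 58°.
I₂ = I₁ cos²(39° − 58°) = 0.5 I₀ · cos²(19°) = 0.447 I₀.
Ratio = 0.447 / 0.3517 = 1.271.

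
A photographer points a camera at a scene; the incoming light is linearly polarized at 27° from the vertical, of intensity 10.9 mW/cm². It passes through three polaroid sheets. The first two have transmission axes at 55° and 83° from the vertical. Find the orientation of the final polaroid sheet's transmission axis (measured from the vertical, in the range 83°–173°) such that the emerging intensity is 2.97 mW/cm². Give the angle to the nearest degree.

θ ≈ 131°

I₁ = I₀ cos²(55° − 27°) = I₀ cos²(28°) = 0.7796 I₀.
I₂ = I₁ cos²(83° − 55°) = 0.7796 I₀ · cos²(28°) = 0.6078 I₀.
Target fraction: 2.97 / 10.9 mW/cm² = 0.2725 of I₀.
Need I₃/I₀ = 0.2725, so cos²(θ − 83°) = 0.2725 / 0.6078 = 0.4483.
θ − 83° = arccos(√0.4483) = 48.0°, giving θ ≈ 83 + 48.0 = 131.0°.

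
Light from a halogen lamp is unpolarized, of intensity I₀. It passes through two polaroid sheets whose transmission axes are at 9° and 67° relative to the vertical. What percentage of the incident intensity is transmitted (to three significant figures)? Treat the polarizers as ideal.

≈ 14.0%

Unpolarized light through the first polarizer → I₁ = ½ I₀, now polarized at 9°.
I₂ = I₁ cos²(67° − 9°) = 0.5 I₀ · cos²(58°) = 0.1404 I₀.
That is 14.04% of the incident intensity.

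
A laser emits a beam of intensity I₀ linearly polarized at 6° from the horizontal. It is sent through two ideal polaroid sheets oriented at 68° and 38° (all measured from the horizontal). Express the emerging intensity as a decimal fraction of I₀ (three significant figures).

≈ 0.165 I₀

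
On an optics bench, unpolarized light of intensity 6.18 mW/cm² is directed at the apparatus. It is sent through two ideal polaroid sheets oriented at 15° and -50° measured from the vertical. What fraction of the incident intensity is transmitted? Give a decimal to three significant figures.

Unpolarized light through the first polarizer → I₁ = 6.18 mW/cm²/2 = 3.09 mW/cm², polarized at 15°.
I₂ = I₁ · cos²(65°) = 3.09 · 0.1786 = 0.5519 mW/cm².
Transmitted fraction = 0.0893.

I/I₀ ≈ 0.0893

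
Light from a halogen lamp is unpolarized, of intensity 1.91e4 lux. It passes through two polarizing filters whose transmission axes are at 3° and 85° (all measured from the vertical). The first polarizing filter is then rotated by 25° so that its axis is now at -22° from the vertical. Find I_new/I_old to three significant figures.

I_new/I_old ≈ 4.41

Before rotation:
Unpolarized light through the first polarizer → I₁ = ½ I₀, now polarized at 3°.
I₂ = I₁ cos²(85° − 3°) = 0.5 I₀ · cos²(82°) = 0.009685 I₀.
After rotation:
Unpolarized light through the first polarizer → I₁ = ½ I₀, now polarized at -22°.
Angle between axes 1 and 2: 73°. I₂ = 0.5 I₀ · cos²(73°) = 0.04274 I₀.
Ratio = 0.04274 / 0.009685 = 4.413.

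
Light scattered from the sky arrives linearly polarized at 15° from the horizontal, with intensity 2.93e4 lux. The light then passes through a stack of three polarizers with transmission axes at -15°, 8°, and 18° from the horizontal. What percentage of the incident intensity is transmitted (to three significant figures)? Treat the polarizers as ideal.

≈ 61.6%

I₁ = 2.93e4 lux · cos²(30°) = 2.198e+04 lux.
I₂ = I₁ · cos²(23°) = 2.198e+04 · 0.8473 = 1.862e+04 lux.
I₃ = I₂ · cos²(10°) = 1.862e+04 · 0.9698 = 1.806e+04 lux.
That is 61.63% of the incident intensity.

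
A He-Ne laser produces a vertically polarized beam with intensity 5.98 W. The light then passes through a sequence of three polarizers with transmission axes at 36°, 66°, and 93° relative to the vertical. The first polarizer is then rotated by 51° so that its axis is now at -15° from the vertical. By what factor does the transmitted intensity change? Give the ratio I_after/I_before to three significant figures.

I_new/I_old ≈ 0.0465

Before rotation:
I₁ = I₀ cos²(36° − 0°) = I₀ cos²(36°) = 0.6545 I₀.
I₂ = I₁ cos²(66° − 36°) = 0.6545 I₀ · cos²(30°) = 0.4909 I₀.
I₃ = I₂ cos²(93° − 66°) = 0.4909 I₀ · cos²(27°) = 0.3897 I₀.
After rotation:
I₁ = I₀ cos²(-15° − 0°) = I₀ cos²(15°) = 0.933 I₀.
I₂ = I₁ cos²(66° + 15°) = 0.933 I₀ · cos²(81°) = 0.02283 I₀.
I₃ = I₂ cos²(93° − 66°) = 0.02283 I₀ · cos²(27°) = 0.01813 I₀.
Ratio = 0.01813 / 0.3897 = 0.04651.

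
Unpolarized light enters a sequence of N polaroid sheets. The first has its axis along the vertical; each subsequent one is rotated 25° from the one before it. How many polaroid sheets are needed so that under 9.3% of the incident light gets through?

N = 10

First polarizer halves the unpolarized light: factor 1/2.
Each further stage multiplies by cos²(25°) = 0.8214.
After N polarizers: T = 0.5·0.8214^(N−1). Require T < 0.093 ⇒ N−1 > ln(0.093/0.5)/ln(0.8214) = 8.55, so N−1 ≥ 9 and N = 10.
Check: N=10 gives T = 0.0851 < 0.093; N=9 gives T = 0.1036.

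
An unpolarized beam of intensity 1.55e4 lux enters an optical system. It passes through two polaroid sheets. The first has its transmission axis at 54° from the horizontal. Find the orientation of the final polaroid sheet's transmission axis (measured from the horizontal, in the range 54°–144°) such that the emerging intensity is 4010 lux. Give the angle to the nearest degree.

θ ≈ 98°

Unpolarized light through the first polarizer → I₁ = ½ I₀, now polarized at 54°.
Target fraction: 4010 / 1.55e4 lux = 0.2587 of I₀.
Need I₂/I₀ = 0.2587, so cos²(θ − 54°) = 0.2587 / 0.5 = 0.5174.
θ − 54° = arccos(√0.5174) = 44.0°, giving θ ≈ 54 + 44.0 = 98.0°.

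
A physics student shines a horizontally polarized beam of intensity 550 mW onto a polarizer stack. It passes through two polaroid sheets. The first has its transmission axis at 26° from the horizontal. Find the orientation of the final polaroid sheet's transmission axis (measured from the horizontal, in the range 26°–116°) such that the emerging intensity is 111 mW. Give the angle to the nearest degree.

θ ≈ 86°

I₁ = I₀ cos²(26° − 0°) = I₀ cos²(26°) = 0.8078 I₀.
Target fraction: 111 / 550 mW = 0.2018 of I₀.
Need I₂/I₀ = 0.2018, so cos²(θ − 26°) = 0.2018 / 0.8078 = 0.2498.
θ − 26° = arccos(√0.2498) = 60.0°, giving θ ≈ 26 + 60.0 = 86.0°.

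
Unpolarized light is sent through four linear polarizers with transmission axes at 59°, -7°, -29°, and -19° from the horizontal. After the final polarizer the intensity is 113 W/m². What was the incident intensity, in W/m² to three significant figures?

I₀ ≈ 1640 W/m²

Unpolarized light through the first polarizer → I₁ = ½ I₀, now polarized at 59°.
I₂ = I₁ cos²(-7° − 59°) = 0.5 I₀ · cos²(66°) = 0.08272 I₀.
I₃ = I₂ cos²(-29° + 7°) = 0.08272 I₀ · cos²(22°) = 0.07111 I₀.
I₄ = I₃ cos²(-19° + 29°) = 0.07111 I₀ · cos²(10°) = 0.06897 I₀.
So 113 W/m² = 0.06897 I₀, giving I₀ = 113/0.06897 = 1639 W/m².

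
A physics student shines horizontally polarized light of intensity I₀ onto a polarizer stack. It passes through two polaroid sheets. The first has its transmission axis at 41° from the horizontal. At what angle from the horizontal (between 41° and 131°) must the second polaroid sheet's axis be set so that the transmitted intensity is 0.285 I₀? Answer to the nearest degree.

θ ≈ 86°

By Malus's law, I₁ = I₀ cos²(41° − 0°) = I₀ cos²(41°) = 0.5696 I₀.
Need I₂/I₀ = 0.285, so cos²(θ − 41°) = 0.285 / 0.5696 = 0.5004.
θ − 41° = arccos(√0.5004) = 45.0°, giving θ ≈ 41 + 45.0 = 86.0°.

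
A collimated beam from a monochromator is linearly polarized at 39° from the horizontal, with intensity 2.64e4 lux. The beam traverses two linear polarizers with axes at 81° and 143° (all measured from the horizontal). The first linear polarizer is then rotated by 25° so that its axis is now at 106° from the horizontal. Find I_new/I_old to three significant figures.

I_new/I_old ≈ 0.800

Before rotation:
I₁ = I₀ cos²(81° − 39°) = I₀ cos²(42°) = 0.5523 I₀.
I₂ = I₁ cos²(143° − 81°) = 0.5523 I₀ · cos²(62°) = 0.1217 I₀.
After rotation:
I₁ = I₀ cos²(106° − 39°) = I₀ cos²(67°) = 0.1527 I₀.
I₂ = I₁ cos²(143° − 106°) = 0.1527 I₀ · cos²(37°) = 0.09738 I₀.
Ratio = 0.09738 / 0.1217 = 0.8.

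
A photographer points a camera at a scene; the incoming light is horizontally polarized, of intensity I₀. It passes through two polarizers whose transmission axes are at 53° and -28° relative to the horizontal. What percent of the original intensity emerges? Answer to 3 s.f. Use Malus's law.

≈ 0.886%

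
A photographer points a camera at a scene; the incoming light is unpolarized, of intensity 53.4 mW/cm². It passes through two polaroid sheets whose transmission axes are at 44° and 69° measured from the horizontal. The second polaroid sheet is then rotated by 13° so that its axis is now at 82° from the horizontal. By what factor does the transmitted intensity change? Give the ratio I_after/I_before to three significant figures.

Before rotation:
Unpolarized light through the first polarizer → I₁ = ½ I₀, now polarized at 44°.
I₂ = I₁ cos²(69° − 44°) = 0.5 I₀ · cos²(25°) = 0.4107 I₀.
After rotation:
Unpolarized light through the first polarizer → I₁ = ½ I₀, now polarized at 44°.
I₂ = I₁ cos²(82° − 44°) = 0.5 I₀ · cos²(38°) = 0.3105 I₀.
Ratio = 0.3105 / 0.4107 = 0.756.

I_new/I_old ≈ 0.756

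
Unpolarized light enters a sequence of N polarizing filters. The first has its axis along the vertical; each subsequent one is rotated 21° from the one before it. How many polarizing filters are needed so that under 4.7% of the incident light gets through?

N = 19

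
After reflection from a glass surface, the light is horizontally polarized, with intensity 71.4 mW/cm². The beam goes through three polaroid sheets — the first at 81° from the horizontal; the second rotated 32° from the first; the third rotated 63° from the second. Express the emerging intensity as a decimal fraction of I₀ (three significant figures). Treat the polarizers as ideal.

I₁ = 71.4 mW/cm² · cos²(81°) = 1.747 mW/cm².
I₂ = I₁ · cos²(32°) = 1.747 · 0.7192 = 1.257 mW/cm².
I₃ = I₂ · cos²(63°) = 1.257 · 0.2061 = 0.259 mW/cm².
Transmitted fraction = 0.003627.

I/I₀ ≈ 0.00363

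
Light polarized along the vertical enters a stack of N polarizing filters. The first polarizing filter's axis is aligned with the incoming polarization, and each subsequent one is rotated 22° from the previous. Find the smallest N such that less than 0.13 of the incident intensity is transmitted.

N = 15

First polarizer is aligned with the polarization: full transmission.
Each further stage multiplies by cos²(22°) = 0.8597.
After N polarizers: T = 0.8597^(N−1). Require T < 0.13 ⇒ N−1 > ln(0.13)/ln(0.8597) = 13.49, so N−1 ≥ 14 and N = 15.
Check: N=15 gives T = 0.1204 < 0.13; N=14 gives T = 0.1401.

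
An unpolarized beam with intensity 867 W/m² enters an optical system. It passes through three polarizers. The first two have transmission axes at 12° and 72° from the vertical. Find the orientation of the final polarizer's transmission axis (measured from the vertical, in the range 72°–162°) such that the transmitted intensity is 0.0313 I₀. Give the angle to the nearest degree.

θ ≈ 132°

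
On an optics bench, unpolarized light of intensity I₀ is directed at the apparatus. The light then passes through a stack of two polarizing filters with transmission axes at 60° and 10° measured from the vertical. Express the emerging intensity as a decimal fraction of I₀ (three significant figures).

Unpolarized light through the first polarizer → I₁ = ½ I₀, now polarized at 60°.
I₂ = I₁ cos²(10° − 60°) = 0.5 I₀ · cos²(50°) = 0.2066 I₀.
Transmitted fraction = 0.2066.

≈ 0.207 I₀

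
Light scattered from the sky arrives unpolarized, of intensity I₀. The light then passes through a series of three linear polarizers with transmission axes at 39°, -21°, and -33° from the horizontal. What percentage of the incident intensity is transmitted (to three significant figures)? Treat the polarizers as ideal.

≈ 12.0%

Unpolarized light through the first polarizer → I₁ = ½ I₀, now polarized at 39°.
I₂ = I₁ cos²(-21° − 39°) = 0.5 I₀ · cos²(60°) = 0.125 I₀.
I₃ = I₂ cos²(-33° + 21°) = 0.125 I₀ · cos²(12°) = 0.1196 I₀.
That is 11.96% of the incident intensity.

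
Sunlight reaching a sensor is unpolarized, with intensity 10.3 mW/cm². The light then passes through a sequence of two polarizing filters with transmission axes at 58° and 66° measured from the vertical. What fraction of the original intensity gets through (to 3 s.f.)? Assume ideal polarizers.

Unpolarized light through the first polarizer → I₁ = 10.3 mW/cm²/2 = 5.15 mW/cm², polarized at 58°.
I₂ = I₁ · cos²(8°) = 5.15 · 0.9806 = 5.05 mW/cm².
Transmitted fraction = 0.4903.

I/I₀ ≈ 0.490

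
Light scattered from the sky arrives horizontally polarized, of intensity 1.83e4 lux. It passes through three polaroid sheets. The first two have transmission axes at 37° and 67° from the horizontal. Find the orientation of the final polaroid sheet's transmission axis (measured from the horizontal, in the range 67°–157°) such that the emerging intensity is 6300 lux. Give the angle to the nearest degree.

θ ≈ 99°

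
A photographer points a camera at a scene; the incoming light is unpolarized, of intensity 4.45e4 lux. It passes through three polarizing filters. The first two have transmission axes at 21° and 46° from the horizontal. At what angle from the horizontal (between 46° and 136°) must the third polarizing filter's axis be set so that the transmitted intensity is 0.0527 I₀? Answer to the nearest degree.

θ ≈ 115°

Unpolarized light through the first polarizer → I₁ = ½ I₀, now polarized at 21°.
I₂ = I₁ cos²(46° − 21°) = 0.5 I₀ · cos²(25°) = 0.4107 I₀.
Need I₃/I₀ = 0.0527, so cos²(θ − 46°) = 0.0527 / 0.4107 = 0.1283.
θ − 46° = arccos(√0.1283) = 69.0°, giving θ ≈ 46 + 69.0 = 115.0°.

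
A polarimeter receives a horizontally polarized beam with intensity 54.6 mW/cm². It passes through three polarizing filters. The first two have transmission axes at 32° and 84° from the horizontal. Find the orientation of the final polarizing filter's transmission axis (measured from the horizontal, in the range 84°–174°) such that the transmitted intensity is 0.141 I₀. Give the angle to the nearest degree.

I₁ = I₀ cos²(32° − 0°) = I₀ cos²(32°) = 0.7192 I₀.
I₂ = I₁ cos²(84° − 32°) = 0.7192 I₀ · cos²(52°) = 0.2726 I₀.
Need I₃/I₀ = 0.141, so cos²(θ − 84°) = 0.141 / 0.2726 = 0.5172.
θ − 84° = arccos(√0.5172) = 44.0°, giving θ ≈ 84 + 44.0 = 128.0°.

θ ≈ 128°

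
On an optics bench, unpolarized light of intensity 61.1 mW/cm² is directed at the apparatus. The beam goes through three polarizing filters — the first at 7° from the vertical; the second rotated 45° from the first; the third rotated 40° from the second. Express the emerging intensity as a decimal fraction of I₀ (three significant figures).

I/I₀ ≈ 0.147

Unpolarized light through the first polarizer → I₁ = 61.1 mW/cm²/2 = 30.55 mW/cm², polarized at 7°.
I₂ = I₁ · cos²(45°) = 30.55 · 0.5 = 15.28 mW/cm².
I₃ = I₂ · cos²(40°) = 15.28 · 0.5868 = 8.964 mW/cm².
Transmitted fraction = 0.1467.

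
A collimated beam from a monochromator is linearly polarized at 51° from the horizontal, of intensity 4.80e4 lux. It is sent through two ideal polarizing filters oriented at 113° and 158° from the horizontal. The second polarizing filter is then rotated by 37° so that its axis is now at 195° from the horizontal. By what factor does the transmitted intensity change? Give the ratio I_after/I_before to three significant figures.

Before rotation:
By Malus's law, I₁ = I₀ cos²(113° − 51°) = I₀ cos²(62°) = 0.2204 I₀.
I₂ = I₁ cos²(158° − 113°) = 0.2204 I₀ · cos²(45°) = 0.1102 I₀.
After rotation:
I₁ = I₀ cos²(113° − 51°) = I₀ cos²(62°) = 0.2204 I₀.
I₂ = I₁ cos²(195° − 113°) = 0.2204 I₀ · cos²(82°) = 0.004269 I₀.
Ratio = 0.004269 / 0.1102 = 0.03874.

I_new/I_old ≈ 0.0387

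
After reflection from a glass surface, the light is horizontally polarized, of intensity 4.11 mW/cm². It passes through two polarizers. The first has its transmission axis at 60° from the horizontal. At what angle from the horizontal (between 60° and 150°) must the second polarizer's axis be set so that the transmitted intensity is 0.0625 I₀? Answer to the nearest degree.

θ ≈ 120°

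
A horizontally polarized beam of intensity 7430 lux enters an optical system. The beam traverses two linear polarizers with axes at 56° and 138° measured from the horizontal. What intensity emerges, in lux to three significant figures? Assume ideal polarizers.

I ≈ 45.0 lux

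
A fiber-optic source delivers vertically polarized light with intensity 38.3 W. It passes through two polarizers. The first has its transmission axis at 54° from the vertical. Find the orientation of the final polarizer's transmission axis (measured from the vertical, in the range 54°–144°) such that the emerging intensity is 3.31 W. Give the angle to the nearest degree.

θ ≈ 114°

By Malus's law, I₁ = I₀ cos²(54° − 0°) = I₀ cos²(54°) = 0.3455 I₀.
Target fraction: 3.31 / 38.3 W = 0.08642 of I₀.
Need I₂/I₀ = 0.08642, so cos²(θ − 54°) = 0.08642 / 0.3455 = 0.2501.
θ − 54° = arccos(√0.2501) = 60.0°, giving θ ≈ 54 + 60.0 = 114.0°.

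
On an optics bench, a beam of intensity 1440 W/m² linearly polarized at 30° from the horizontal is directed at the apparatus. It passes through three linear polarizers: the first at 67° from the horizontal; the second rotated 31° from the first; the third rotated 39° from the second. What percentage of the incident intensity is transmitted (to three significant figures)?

I₁ = 1440 W/m² · cos²(37°) = 918.5 W/m².
I₂ = I₁ · cos²(31°) = 918.5 · 0.7347 = 674.8 W/m².
I₃ = I₂ · cos²(39°) = 674.8 · 0.604 = 407.6 W/m².
That is 28.3% of the incident intensity.

≈ 28.3%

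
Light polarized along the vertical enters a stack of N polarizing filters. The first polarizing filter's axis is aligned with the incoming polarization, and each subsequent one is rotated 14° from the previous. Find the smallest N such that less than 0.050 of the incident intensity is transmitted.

N = 51

First polarizer is aligned with the polarization: full transmission.
Each further stage multiplies by cos²(14°) = 0.9415.
After N polarizers: T = 0.9415^(N−1). Require T < 0.050 ⇒ N−1 > ln(0.050)/ln(0.9415) = 49.67, so N−1 ≥ 50 and N = 51.
Check: N=51 gives T = 0.04902 < 0.050; N=50 gives T = 0.05207.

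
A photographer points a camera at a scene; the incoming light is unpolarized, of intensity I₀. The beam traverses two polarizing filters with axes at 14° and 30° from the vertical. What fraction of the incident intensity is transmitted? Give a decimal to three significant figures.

Unpolarized light through the first polarizer → I₁ = ½ I₀, now polarized at 14°.
I₂ = I₁ cos²(30° − 14°) = 0.5 I₀ · cos²(16°) = 0.462 I₀.
Transmitted fraction = 0.462.

≈ 0.462 I₀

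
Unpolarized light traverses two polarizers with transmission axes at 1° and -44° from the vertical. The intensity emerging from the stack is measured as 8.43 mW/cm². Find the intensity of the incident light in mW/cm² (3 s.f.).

I₀ ≈ 33.7 mW/cm²

Unpolarized light through the first polarizer → I₁ = ½ I₀, now polarized at 1°.
I₂ = I₁ cos²(-44° − 1°) = 0.5 I₀ · cos²(45°) = 0.25 I₀.
So 8.43 mW/cm² = 0.25 I₀, giving I₀ = 8.43/0.25 = 33.72 mW/cm².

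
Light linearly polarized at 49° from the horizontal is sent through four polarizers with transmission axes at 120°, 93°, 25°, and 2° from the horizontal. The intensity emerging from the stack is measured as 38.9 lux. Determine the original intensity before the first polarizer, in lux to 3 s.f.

I₁ = I₀ cos²(120° − 49°) = I₀ cos²(71°) = 0.106 I₀.
I₂ = I₁ cos²(93° − 120°) = 0.106 I₀ · cos²(27°) = 0.08415 I₀.
I₃ = I₂ cos²(25° − 93°) = 0.08415 I₀ · cos²(68°) = 0.01181 I₀.
I₄ = I₃ cos²(2° − 25°) = 0.01181 I₀ · cos²(23°) = 0.01001 I₀.
So 38.9 lux = 0.01001 I₀, giving I₀ = 38.9/0.01001 = 3888 lux.

I₀ ≈ 3890 lux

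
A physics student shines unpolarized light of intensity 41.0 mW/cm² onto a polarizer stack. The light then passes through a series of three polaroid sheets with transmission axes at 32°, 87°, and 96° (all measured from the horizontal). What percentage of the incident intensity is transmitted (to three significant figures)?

≈ 16.0%

Unpolarized light through the first polarizer → I₁ = 41.0 mW/cm²/2 = 20.5 mW/cm², polarized at 32°.
I₂ = I₁ · cos²(55°) = 20.5 · 0.329 = 6.744 mW/cm².
I₃ = I₂ · cos²(9°) = 6.744 · 0.9755 = 6.579 mW/cm².
That is 16.05% of the incident intensity.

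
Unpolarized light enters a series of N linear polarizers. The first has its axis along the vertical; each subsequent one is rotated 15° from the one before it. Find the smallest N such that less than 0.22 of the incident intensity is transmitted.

N = 13

First polarizer halves the unpolarized light: factor 1/2.
Each further stage multiplies by cos²(15°) = 0.933.
After N polarizers: T = 0.5·0.933^(N−1). Require T < 0.22 ⇒ N−1 > ln(0.22/0.5)/ln(0.933) = 11.84, so N−1 ≥ 12 and N = 13.
Check: N=13 gives T = 0.2176 < 0.22; N=12 gives T = 0.2332.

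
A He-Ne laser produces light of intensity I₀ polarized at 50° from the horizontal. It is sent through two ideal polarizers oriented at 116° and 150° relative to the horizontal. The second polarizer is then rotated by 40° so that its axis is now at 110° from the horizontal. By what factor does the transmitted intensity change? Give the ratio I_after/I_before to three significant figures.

I_new/I_old ≈ 1.44

Before rotation:
I₁ = I₀ cos²(116° − 50°) = I₀ cos²(66°) = 0.1654 I₀.
I₂ = I₁ cos²(150° − 116°) = 0.1654 I₀ · cos²(34°) = 0.1137 I₀.
After rotation:
I₁ = I₀ cos²(116° − 50°) = I₀ cos²(66°) = 0.1654 I₀.
I₂ = I₁ cos²(110° − 116°) = 0.1654 I₀ · cos²(6°) = 0.1636 I₀.
Ratio = 0.1636 / 0.1137 = 1.439.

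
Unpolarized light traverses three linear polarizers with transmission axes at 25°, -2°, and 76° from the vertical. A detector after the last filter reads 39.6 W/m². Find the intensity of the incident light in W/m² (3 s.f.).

I₀ ≈ 2310 W/m²

Unpolarized light through the first polarizer → I₁ = ½ I₀, now polarized at 25°.
I₂ = I₁ cos²(-2° − 25°) = 0.5 I₀ · cos²(27°) = 0.3969 I₀.
I₃ = I₂ cos²(76° + 2°) = 0.3969 I₀ · cos²(78°) = 0.01716 I₀.
So 39.6 W/m² = 0.01716 I₀, giving I₀ = 39.6/0.01716 = 2308 W/m².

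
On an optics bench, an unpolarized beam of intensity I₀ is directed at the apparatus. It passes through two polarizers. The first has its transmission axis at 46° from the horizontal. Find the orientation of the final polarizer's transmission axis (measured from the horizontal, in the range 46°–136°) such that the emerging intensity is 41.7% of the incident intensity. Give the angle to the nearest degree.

Unpolarized light through the first polarizer → I₁ = ½ I₀, now polarized at 46°.
Need I₂/I₀ = 0.417, so cos²(θ − 46°) = 0.417 / 0.5 = 0.834.
θ − 46° = arccos(√0.834) = 24.0°, giving θ ≈ 46 + 24.0 = 70.0°.

θ ≈ 70°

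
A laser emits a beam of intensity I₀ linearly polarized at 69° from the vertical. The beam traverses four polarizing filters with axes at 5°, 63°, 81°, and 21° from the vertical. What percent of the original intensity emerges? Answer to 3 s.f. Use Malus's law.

≈ 1.22%

By Malus's law, I₁ = I₀ cos²(5° − 69°) = I₀ cos²(64°) = 0.1922 I₀.
I₂ = I₁ cos²(63° − 5°) = 0.1922 I₀ · cos²(58°) = 0.05396 I₀.
I₃ = I₂ cos²(81° − 63°) = 0.05396 I₀ · cos²(18°) = 0.04881 I₀.
I₄ = I₃ cos²(21° − 81°) = 0.04881 I₀ · cos²(60°) = 0.0122 I₀.
That is 1.22% of the incident intensity.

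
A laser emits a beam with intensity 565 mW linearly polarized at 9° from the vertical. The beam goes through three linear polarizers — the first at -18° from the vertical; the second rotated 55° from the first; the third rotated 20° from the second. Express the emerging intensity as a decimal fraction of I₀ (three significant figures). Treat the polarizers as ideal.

I₁ = 565 mW · cos²(27°) = 448.5 mW.
I₂ = I₁ · cos²(55°) = 448.5 · 0.329 = 147.6 mW.
I₃ = I₂ · cos²(20°) = 147.6 · 0.883 = 130.3 mW.
Transmitted fraction = 0.2306.

I/I₀ ≈ 0.231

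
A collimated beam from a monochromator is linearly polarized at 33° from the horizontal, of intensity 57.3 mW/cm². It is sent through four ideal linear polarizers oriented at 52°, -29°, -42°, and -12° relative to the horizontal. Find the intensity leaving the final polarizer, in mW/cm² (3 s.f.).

I₁ = 57.3 mW/cm² · cos²(19°) = 51.23 mW/cm².
I₂ = I₁ · cos²(81°) = 51.23 · 0.02447 = 1.254 mW/cm².
I₃ = I₂ · cos²(13°) = 1.254 · 0.9494 = 1.19 mW/cm².
I₄ = I₃ · cos²(30°) = 1.19 · 0.75 = 0.8926 mW/cm².

I ≈ 0.893 mW/cm²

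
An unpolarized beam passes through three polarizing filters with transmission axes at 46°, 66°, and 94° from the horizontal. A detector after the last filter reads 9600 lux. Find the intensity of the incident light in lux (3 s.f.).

I₀ ≈ 2.79e4 lux

Unpolarized light through the first polarizer → I₁ = ½ I₀, now polarized at 46°.
I₂ = I₁ cos²(66° − 46°) = 0.5 I₀ · cos²(20°) = 0.4415 I₀.
I₃ = I₂ cos²(94° − 66°) = 0.4415 I₀ · cos²(28°) = 0.3442 I₀.
So 9600 lux = 0.3442 I₀, giving I₀ = 9600/0.3442 = 2.789e+04 lux.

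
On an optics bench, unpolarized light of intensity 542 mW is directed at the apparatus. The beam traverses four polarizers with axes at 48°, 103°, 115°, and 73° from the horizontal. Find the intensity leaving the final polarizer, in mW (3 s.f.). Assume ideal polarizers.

Unpolarized light through the first polarizer → I₁ = 542 mW/2 = 271 mW, polarized at 48°.
I₂ = I₁ · cos²(55°) = 271 · 0.329 = 89.16 mW.
I₃ = I₂ · cos²(12°) = 89.16 · 0.9568 = 85.3 mW.
I₄ = I₃ · cos²(42°) = 85.3 · 0.5523 = 47.11 mW.

I ≈ 47.1 mW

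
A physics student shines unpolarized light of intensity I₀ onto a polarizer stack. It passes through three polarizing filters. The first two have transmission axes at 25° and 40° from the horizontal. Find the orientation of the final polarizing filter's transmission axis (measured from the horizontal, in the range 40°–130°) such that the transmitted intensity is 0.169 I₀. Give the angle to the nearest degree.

θ ≈ 93°

Unpolarized light through the first polarizer → I₁ = ½ I₀, now polarized at 25°.
I₂ = I₁ cos²(40° − 25°) = 0.5 I₀ · cos²(15°) = 0.4665 I₀.
Need I₃/I₀ = 0.169, so cos²(θ − 40°) = 0.169 / 0.4665 = 0.3623.
θ − 40° = arccos(√0.3623) = 53.0°, giving θ ≈ 40 + 53.0 = 93.0°.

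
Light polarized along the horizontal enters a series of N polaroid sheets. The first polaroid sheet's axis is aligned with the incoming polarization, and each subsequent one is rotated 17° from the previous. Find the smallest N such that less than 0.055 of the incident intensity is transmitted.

N = 34

First polarizer is aligned with the polarization: full transmission.
Each further stage multiplies by cos²(17°) = 0.9145.
After N polarizers: T = 0.9145^(N−1). Require T < 0.055 ⇒ N−1 > ln(0.055)/ln(0.9145) = 32.46, so N−1 ≥ 33 and N = 34.
Check: N=34 gives T = 0.0524 < 0.055; N=33 gives T = 0.0573.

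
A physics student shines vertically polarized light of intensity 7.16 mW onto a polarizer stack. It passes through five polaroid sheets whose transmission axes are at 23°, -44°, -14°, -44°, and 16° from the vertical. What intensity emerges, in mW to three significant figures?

I₁ = 7.16 mW · cos²(23°) = 6.067 mW.
I₂ = I₁ · cos²(67°) = 6.067 · 0.1527 = 0.9262 mW.
I₃ = I₂ · cos²(30°) = 0.9262 · 0.75 = 0.6947 mW.
I₄ = I₃ · cos²(30°) = 0.6947 · 0.75 = 0.521 mW.
I₅ = I₄ · cos²(60°) = 0.521 · 0.25 = 0.1303 mW.

I ≈ 0.130 mW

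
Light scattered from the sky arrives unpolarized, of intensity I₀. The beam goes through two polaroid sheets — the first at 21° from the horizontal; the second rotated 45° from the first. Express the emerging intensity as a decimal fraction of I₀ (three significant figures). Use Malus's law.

≈ 0.250 I₀

Unpolarized light through the first polarizer → I₁ = ½ I₀, now polarized at 21°.
I₂ = I₁ cos²(45°) = 0.5 · 0.5 I₀ = 0.25 I₀.
Transmitted fraction = 0.25.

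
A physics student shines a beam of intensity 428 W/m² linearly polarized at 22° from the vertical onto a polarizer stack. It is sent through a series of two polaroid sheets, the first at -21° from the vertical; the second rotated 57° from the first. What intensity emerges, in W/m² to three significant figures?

I₁ = 428 W/m² · cos²(43°) = 228.9 W/m².
I₂ = I₁ · cos²(57°) = 228.9 · 0.2966 = 67.91 W/m².

I ≈ 67.9 W/m²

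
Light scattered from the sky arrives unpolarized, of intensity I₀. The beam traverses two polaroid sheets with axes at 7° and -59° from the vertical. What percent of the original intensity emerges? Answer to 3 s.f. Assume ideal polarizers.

≈ 8.27%

Unpolarized light through the first polarizer → I₁ = ½ I₀, now polarized at 7°.
I₂ = I₁ cos²(-59° − 7°) = 0.5 I₀ · cos²(66°) = 0.08272 I₀.
That is 8.272% of the incident intensity.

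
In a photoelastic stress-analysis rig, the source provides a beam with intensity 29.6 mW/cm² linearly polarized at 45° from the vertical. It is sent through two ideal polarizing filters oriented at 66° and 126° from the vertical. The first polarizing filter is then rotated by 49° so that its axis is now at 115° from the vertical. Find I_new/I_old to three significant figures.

I_new/I_old ≈ 0.517

Before rotation:
I₁ = I₀ cos²(66° − 45°) = I₀ cos²(21°) = 0.8716 I₀.
I₂ = I₁ cos²(126° − 66°) = 0.8716 I₀ · cos²(60°) = 0.2179 I₀.
After rotation:
I₁ = I₀ cos²(115° − 45°) = I₀ cos²(70°) = 0.117 I₀.
I₂ = I₁ cos²(126° − 115°) = 0.117 I₀ · cos²(11°) = 0.1127 I₀.
Ratio = 0.1127 / 0.2179 = 0.5173.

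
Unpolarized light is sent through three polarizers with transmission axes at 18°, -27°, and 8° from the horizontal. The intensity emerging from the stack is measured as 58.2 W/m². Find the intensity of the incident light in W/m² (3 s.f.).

Unpolarized light through the first polarizer → I₁ = ½ I₀, now polarized at 18°.
I₂ = I₁ cos²(-27° − 18°) = 0.5 I₀ · cos²(45°) = 0.25 I₀.
I₃ = I₂ cos²(8° + 27°) = 0.25 I₀ · cos²(35°) = 0.1678 I₀.
So 58.2 W/m² = 0.1678 I₀, giving I₀ = 58.2/0.1678 = 346.9 W/m².

I₀ ≈ 347 W/m²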